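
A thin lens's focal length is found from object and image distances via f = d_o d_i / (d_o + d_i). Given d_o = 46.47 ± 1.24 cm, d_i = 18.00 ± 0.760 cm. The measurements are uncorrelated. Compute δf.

0.407 cm

∂f/∂d_o = (d_i/(d_o+d_i))² = 0.0780;  ∂f/∂d_i = (d_o/(d_o+d_i))² = 0.520
δf = √((∂f/∂d_o · δd_o)² + (∂f/∂d_i · δd_i)²) = √(0.00934 + 0.156) = 0.407 cm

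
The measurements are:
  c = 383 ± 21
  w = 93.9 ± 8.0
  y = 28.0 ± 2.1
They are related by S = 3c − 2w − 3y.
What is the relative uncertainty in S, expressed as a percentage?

7.44%

S is a linear combination, so absolute uncertainties add in quadrature:
  (3·δc)² = 3970;  (2·δw)² = 256;  (3·δy)² = 39.7
δS = √(4260) = 65.3
S = 877, so δS/S = 65.3/877 = 0.0744.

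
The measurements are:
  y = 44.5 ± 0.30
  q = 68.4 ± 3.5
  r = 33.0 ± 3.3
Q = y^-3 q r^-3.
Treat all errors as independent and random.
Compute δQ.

6.59e-09

Since Q is a product/quotient, work with relative uncertainties:
  (-3·δy/y)² = (-3×0.00674)² = 0.000409;  (1·δq/q)² = (1×0.0512)² = 0.00262;  (-3·δr/r)² = (-3×0.100)² = 0.0900
δQ/Q = √(0.0930) = 0.305
Q = 2.16e-08, so δQ = 0.305 × 2.16e-08 = 6.59e-09.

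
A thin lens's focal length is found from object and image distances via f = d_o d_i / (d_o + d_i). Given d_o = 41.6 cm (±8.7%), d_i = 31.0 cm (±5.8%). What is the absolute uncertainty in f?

∂f/∂d_o = (d_i/(d_o+d_i))² = 0.182;  ∂f/∂d_i = (d_o/(d_o+d_i))² = 0.328
δf = √((∂f/∂d_o · δd_o)² + (∂f/∂d_i · δd_i)²) = √(0.435 + 0.349) = 0.885 cm

0.885 cm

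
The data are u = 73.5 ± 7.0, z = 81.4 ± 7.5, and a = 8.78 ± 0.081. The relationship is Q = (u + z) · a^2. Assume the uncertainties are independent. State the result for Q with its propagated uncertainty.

Let w = u + z = 155. δw = √(δu² + δz²) = √(49.0 + 56.2) = 10.3, so δw/w = 0.0662.
Q is then a monomial in w, a:
δQ/Q = √((δw/w)² + (2·δa/a)²) = √(0.00439 + 0.000340) = 0.0688
Q = 11900, so δQ = 0.0688 × 11900 = 821.

11900 ± 821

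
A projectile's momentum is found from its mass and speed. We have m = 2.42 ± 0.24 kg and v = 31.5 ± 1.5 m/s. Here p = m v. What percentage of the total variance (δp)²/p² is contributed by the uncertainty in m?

(δp/p)² = (1·δm/m)² + (1·δv/v)²
  m term: (1×0.0992)² = 0.00984
  v term: (1×0.0476)² = 0.00227
Total = 0.0121. Share from m = 0.00984/0.0121 = 0.813.

81.3%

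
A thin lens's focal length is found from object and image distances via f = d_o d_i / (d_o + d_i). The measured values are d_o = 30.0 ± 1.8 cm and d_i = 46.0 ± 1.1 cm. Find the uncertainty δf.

∂f/∂d_o = (d_i/(d_o+d_i))² = 0.366;  ∂f/∂d_i = (d_o/(d_o+d_i))² = 0.156
δf = √((∂f/∂d_o · δd_o)² + (∂f/∂d_i · δd_i)²) = √(0.435 + 0.0294) = 0.681 cm

0.681 cm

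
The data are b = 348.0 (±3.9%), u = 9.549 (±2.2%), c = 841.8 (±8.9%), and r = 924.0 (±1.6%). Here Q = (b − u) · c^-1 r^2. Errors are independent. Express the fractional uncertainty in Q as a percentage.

10.3%

Let w = b − u = 338.5. δw = √(δb² + δu²) = √(184 + 0.0441) = 13.6, so δw/w = 0.0401.
Q is then a monomial in w, c, r:
δQ/Q = √((δw/w)² + (-1·δc/c)² + (2·δr/r)²) = √(0.00161 + 0.00792 + 0.00102) = 0.103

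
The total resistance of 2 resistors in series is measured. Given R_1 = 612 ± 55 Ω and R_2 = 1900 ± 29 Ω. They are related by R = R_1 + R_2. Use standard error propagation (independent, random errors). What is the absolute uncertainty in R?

Sums and differences: (δR)² = Σ (cᵢ δxᵢ)².
  (δR_1)² = 3020;  (δR_2)² = 841
δR = √(3870) = 62.2 Ω

62.2 Ω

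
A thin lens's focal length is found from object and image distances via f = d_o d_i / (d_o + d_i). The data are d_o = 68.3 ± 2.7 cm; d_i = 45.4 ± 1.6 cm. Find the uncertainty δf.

∂f/∂d_o = (d_i/(d_o+d_i))² = 0.159;  ∂f/∂d_i = (d_o/(d_o+d_i))² = 0.361
δf = √((∂f/∂d_o · δd_o)² + (∂f/∂d_i · δd_i)²) = √(0.185 + 0.333) = 0.720 cm

0.720 cm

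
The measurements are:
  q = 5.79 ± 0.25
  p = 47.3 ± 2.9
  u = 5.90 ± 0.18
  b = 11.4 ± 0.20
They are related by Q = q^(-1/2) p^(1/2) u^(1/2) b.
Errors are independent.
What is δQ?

3.49

Products/powers → add relative errors in quadrature, weighted by exponent:
  (−½·δq/q)² = (-0.5×0.0432)² = 0.000466;  (½·δp/p)² = (0.5×0.0613)² = 0.000940;  (½·δu/u)² = (0.5×0.0305)² = 0.000233;  (1·δb/b)² = (1×0.0175)² = 0.000308
δQ/Q = √(0.00195) = 0.0441
Q = 79.1, so δQ = 0.0441 × 79.1 = 3.49.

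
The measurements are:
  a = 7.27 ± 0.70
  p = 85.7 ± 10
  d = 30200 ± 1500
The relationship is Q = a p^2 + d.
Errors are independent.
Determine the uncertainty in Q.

Let w = a·p^2 = 53400. δw/w = √((1·δa/a)² + (2·δp/p)²) = √(0.00927 + 0.0545) = 0.252, so δw = 13500.
Q = w + d: δQ = √(δw² + δd²) = √(1.82e+08 + 2.25e+06) = 13600

13600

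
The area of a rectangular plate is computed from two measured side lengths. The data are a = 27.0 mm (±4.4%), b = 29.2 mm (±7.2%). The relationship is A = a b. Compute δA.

Since A is a product/quotient, work with relative uncertainties:
  (1·δa/a)² = (1×0.0440)² = 0.00194;  (1·δb/b)² = (1×0.0720)² = 0.00518
δA/A = √(0.00712) = 0.0844
A = 788 mm^2, so δA = 0.0844 × 788 = 66.5 mm^2.

66.5 mm^2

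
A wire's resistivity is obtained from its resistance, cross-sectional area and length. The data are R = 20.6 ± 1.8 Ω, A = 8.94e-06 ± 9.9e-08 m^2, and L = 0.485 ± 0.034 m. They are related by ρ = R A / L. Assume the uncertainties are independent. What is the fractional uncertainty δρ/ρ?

Each factor contributes (exponent × relative error)² to (δρ/ρ)²:
  (1·δR/R)² = (1×0.0874)² = 0.00764;  (1·δA/A)² = (1×0.0111)² = 0.000123;  (-1·δL/L)² = (-1×0.0701)² = 0.00491
δρ/ρ = √(0.0127) = 0.113

0.113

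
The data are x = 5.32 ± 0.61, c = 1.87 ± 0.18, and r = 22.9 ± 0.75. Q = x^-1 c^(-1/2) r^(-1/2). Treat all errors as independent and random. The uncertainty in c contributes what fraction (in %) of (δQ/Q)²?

14.7%

(δQ/Q)² = (-1·δx/x)² + (−½·δc/c)² + (−½·δr/r)²
  x term: (-1×0.115)² = 0.0131
  c term: (-0.5×0.0963)² = 0.00232
  r term: (-0.5×0.0328)² = 0.000268
Total = 0.0157. Share from c = 0.00232/0.0157 = 0.147.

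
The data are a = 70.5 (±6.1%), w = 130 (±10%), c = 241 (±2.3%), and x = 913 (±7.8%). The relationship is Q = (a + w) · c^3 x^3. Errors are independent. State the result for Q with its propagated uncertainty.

Let u = a + w = 200. δu = √(δa² + δw²) = √(18.5 + 169) = 13.7, so δu/u = 0.0683.
Q is then a monomial in u, c, x:
δQ/Q = √((δu/u)² + (3·δc/c)² + (3·δx/x)²) = √(0.00466 + 0.00476 + 0.0548) = 0.253
Q = 2.14e+18, so δQ = 0.253 × 2.14e+18 = 5.41e+17.

(2.14 ± 0.541) × 10^18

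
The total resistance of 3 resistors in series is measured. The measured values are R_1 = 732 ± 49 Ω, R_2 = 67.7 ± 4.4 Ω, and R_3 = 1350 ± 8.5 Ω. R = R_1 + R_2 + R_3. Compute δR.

Each term contributes (cᵢ δxᵢ)² to (δR)²:
  (δR_1)² = 2400;  (δR_2)² = 19.4;  (δR_3)² = 72.2
δR = √(2490) = 49.9 Ω

49.9 Ω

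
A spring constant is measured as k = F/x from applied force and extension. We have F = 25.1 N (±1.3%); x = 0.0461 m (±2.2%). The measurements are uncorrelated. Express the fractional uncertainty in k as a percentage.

k is a product of powers, so relative uncertainties combine in quadrature:
  (1·δF/F)² = (1×0.0130)² = 0.000169;  (-1·δx/x)² = (-1×0.0220)² = 0.000484
δk/k = √(0.000653) = 0.0256

2.56%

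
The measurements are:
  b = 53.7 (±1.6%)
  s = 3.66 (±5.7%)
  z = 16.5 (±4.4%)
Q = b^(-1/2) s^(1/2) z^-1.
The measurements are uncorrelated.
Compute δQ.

0.000839

For a monomial Q ∝ b^(-1/2), s^(1/2), z^-1, fractional errors add in quadrature:
  (−½·δb/b)² = (-0.5×0.0160)² = 6.4e-05;  (½·δs/s)² = (0.5×0.0570)² = 0.000812;  (-1·δz/z)² = (-1×0.0440)² = 0.00194
δQ/Q = √(0.00281) = 0.0530
Q = 0.0158, so δQ = 0.0530 × 0.0158 = 0.000839.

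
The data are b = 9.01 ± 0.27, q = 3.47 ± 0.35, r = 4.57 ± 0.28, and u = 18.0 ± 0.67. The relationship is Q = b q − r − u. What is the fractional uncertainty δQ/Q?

Let p = b·q = 31.3. δp/p = √((1·δb/b)² + (1·δq/q)²) = √(0.000898 + 0.0102) = 0.105, so δp = 3.29.
Q = p − r − u: δQ = √(δp² + δr² + δu²) = √(10.8 + 0.0784 + 0.449) = 3.37
Q = 8.69, so δQ/Q = 3.37/8.69 = 0.387.

0.387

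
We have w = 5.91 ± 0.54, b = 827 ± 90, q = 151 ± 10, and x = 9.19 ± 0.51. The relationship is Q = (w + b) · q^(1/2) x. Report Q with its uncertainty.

Let u = w + b = 833. δu = √(δw² + δb²) = √(0.292 + 8100) = 90.0, so δu/u = 0.108.
Q is then a monomial in u, q, x:
δQ/Q = √((δu/u)² + (½·δq/q)² + (1·δx/x)²) = √(0.0117 + 0.00110 + 0.00308) = 0.126
Q = 94100, so δQ = 0.126 × 94100 = 11800.

94100 ± 11800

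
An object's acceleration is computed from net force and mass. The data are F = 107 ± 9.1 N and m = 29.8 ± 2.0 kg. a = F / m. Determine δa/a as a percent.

a is a product of powers, so relative uncertainties combine in quadrature:
  (1·δF/F)² = (1×0.0850)² = 0.00723;  (-1·δm/m)² = (-1×0.0671)² = 0.00450
δa/a = √(0.0117) = 0.108

10.8%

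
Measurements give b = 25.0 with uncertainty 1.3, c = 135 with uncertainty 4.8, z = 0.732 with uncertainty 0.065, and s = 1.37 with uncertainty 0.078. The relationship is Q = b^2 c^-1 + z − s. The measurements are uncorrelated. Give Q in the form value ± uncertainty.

3.99 ± 0.519

Let p = b^2·c^-1 = 4.63. δp/p = √((2·δb/b)² + (-1·δc/c)²) = √(0.0108 + 0.00126) = 0.110, so δp = 0.509.
Q = p + z − s: δQ = √(δp² + δz² + δs²) = √(0.259 + 0.00423 + 0.00608) = 0.519
Q = 3.99.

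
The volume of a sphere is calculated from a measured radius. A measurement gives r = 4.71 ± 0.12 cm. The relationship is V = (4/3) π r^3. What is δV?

V ∝ r^3, so δV/V = |3| · δr/r = 3 × 0.0255 = 0.0764.
V = 438 cm^3, so δV = 0.0764 × 438 = 33.5 cm^3.

33.5 cm^3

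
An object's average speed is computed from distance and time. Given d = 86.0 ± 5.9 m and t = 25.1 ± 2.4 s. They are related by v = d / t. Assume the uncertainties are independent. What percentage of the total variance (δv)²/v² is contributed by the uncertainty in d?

34.0%

(δv/v)² = (1·δd/d)² + (-1·δt/t)²
  d term: (1×0.0686)² = 0.00471
  t term: (-1×0.0956)² = 0.00914
Total = 0.0138. Share from d = 0.00471/0.0138 = 0.340.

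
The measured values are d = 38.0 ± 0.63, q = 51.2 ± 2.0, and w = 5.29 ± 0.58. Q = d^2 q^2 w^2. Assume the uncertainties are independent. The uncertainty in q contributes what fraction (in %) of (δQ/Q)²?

11.0%

(δQ/Q)² = (2·δd/d)² + (2·δq/q)² + (2·δw/w)²
  d term: (2×0.0166)² = 0.00110
  q term: (2×0.0391)² = 0.00610
  w term: (2×0.110)² = 0.0481
Total = 0.0553. Share from q = 0.00610/0.0553 = 0.110.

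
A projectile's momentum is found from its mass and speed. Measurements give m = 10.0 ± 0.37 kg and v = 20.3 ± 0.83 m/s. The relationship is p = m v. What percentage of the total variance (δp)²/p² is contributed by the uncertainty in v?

55.0%

(δp/p)² = (1·δm/m)² + (1·δv/v)²
  m term: (1×0.0370)² = 0.00137
  v term: (1×0.0409)² = 0.00167
Total = 0.00304. Share from v = 0.00167/0.00304 = 0.550.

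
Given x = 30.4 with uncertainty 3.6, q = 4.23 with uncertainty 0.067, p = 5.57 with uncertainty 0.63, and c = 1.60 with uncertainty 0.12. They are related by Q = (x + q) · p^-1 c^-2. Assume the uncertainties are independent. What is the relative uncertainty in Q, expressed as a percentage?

21.5%

Let u = x + q = 34.6. δu = √(δx² + δq²) = √(13.0 + 0.00449) = 3.60, so δu/u = 0.104.
Q is then a monomial in u, p, c:
δQ/Q = √((δu/u)² + (-1·δp/p)² + (-2·δc/c)²) = √(0.0108 + 0.0128 + 0.0225) = 0.215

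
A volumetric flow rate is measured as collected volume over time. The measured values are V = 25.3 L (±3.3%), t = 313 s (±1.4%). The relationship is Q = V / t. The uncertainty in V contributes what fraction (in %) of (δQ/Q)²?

84.7%

(δQ/Q)² = (1·δV/V)² + (-1·δt/t)²
  V term: (1×0.0330)² = 0.00109
  t term: (-1×0.0140)² = 0.000196
Total = 0.00129. Share from V = 0.00109/0.00129 = 0.847.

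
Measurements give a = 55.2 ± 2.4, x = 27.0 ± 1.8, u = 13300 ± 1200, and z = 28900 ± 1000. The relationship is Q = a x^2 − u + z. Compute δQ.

5860

Let p = a·x^2 = 40200. δp/p = √((1·δa/a)² + (2·δx/x)²) = √(0.00189 + 0.0178) = 0.140, so δp = 5640.
Q = p − u + z: δQ = √(δp² + δu² + δz²) = √(3.18e+07 + 1.44e+06 + 1e+06) = 5860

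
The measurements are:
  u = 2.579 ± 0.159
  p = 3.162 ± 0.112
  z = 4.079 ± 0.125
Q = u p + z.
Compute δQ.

0.593

Let w = u·p = 8.155. δw/w = √((1·δu/u)² + (1·δp/p)²) = √(0.00380 + 0.00125) = 0.0711, so δw = 0.580.
Q = w + z: δQ = √(δw² + δz²) = √(0.336 + 0.0156) = 0.593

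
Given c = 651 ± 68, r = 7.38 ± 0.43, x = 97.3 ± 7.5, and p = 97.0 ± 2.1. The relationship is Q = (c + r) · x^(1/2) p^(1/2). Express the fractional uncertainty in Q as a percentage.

Let u = c + r = 658. δu = √(δc² + δr²) = √(4620 + 0.185) = 68.0, so δu/u = 0.103.
Q is then a monomial in u, x, p:
δQ/Q = √((δu/u)² + (½·δx/x)² + (½·δp/p)²) = √(0.0107 + 0.00149 + 0.000117) = 0.111

11.1%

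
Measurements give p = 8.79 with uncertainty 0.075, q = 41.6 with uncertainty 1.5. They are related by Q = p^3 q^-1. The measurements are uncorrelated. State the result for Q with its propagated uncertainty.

Relative error in a monomial: (δQ/Q)² = Σ (nᵢ · δxᵢ/xᵢ)².
  (3·δp/p)² = (3×0.00853)² = 0.000655;  (-1·δq/q)² = (-1×0.0361)² = 0.00130
δQ/Q = √(0.00196) = 0.0442
Q = 16.3, so δQ = 0.0442 × 16.3 = 0.722.

16.3 ± 0.722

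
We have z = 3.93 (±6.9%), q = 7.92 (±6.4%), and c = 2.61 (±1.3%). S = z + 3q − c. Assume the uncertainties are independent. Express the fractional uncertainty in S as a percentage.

6.16%

For a sum/difference, combine absolute errors in quadrature:
  (δz)² = 0.0735;  (3·δq)² = 2.31;  (δc)² = 0.00115
δS = √(2.39) = 1.55
S = 25.1, so δS/S = 1.55/25.1 = 0.0616.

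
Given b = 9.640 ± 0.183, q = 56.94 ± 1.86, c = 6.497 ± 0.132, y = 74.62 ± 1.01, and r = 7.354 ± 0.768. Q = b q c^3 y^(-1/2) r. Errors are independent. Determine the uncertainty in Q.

Q is a product of powers, so relative uncertainties combine in quadrature:
  (1·δb/b)² = (1×0.0190)² = 0.000360;  (1·δq/q)² = (1×0.0327)² = 0.00107;  (3·δc/c)² = (3×0.0203)² = 0.00372;  (−½·δy/y)² = (-0.5×0.0135)² = 4.58e-05;  (1·δr/r)² = (1×0.104)² = 0.0109
δQ/Q = √(0.0161) = 0.127
Q = 128200, so δQ = 0.127 × 128200 = 16300.

16300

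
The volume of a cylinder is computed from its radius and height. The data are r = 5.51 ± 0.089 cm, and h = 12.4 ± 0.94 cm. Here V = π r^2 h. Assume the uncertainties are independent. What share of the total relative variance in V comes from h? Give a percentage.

(δV/V)² = (2·δr/r)² + (1·δh/h)²
  r term: (2×0.0162)² = 0.00104
  h term: (1×0.0758)² = 0.00575
Total = 0.00679. Share from h = 0.00575/0.00679 = 0.846.

84.6%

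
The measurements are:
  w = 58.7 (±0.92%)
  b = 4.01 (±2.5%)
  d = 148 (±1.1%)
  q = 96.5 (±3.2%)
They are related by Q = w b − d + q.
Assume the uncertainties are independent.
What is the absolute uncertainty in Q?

7.18

Let p = w·b = 235. δp/p = √((1·δw/w)² + (1·δb/b)²) = √(8.46e-05 + 0.000625) = 0.0266, so δp = 6.27.
Q = p − d + q: δQ = √(δp² + δd² + δq²) = √(39.3 + 2.65 + 9.54) = 7.18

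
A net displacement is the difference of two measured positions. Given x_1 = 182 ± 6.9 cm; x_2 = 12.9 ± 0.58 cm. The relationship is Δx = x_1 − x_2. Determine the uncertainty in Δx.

Sums and differences: (δΔx)² = Σ (cᵢ δxᵢ)².
  (δx_1)² = 47.6;  (δx_2)² = 0.336
δΔx = √(47.9) = 6.92 cm

6.92 cm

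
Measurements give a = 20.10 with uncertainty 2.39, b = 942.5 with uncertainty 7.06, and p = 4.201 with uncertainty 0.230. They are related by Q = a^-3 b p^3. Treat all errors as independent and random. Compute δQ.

3.38

Relative error in a monomial: (δQ/Q)² = Σ (nᵢ · δxᵢ/xᵢ)².
  (-3·δa/a)² = (-3×0.119)² = 0.127;  (1·δb/b)² = (1×0.00749)² = 5.61e-05;  (3·δp/p)² = (3×0.0547)² = 0.0270
δQ/Q = √(0.154) = 0.393
Q = 8.605, so δQ = 0.393 × 8.605 = 3.38.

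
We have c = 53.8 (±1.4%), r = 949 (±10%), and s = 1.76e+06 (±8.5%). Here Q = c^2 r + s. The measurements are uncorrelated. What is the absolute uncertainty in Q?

Let p = c^2·r = 2.75e+06. δp/p = √((2·δc/c)² + (1·δr/r)²) = √(0.000784 + 0.0100) = 0.104, so δp = 2.85e+05.
Q = p + s: δQ = √(δp² + δs²) = √(8.14e+10 + 2.24e+10) = 3.22e+05

3.22e+05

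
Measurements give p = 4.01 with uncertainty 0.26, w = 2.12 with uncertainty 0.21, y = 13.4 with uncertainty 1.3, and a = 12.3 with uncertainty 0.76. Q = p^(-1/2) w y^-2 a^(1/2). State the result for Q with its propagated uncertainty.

For a monomial Q ∝ p^(-1/2), w, y^-2, a^(1/2), fractional errors add in quadrature:
  (−½·δp/p)² = (-0.5×0.0648)² = 0.00105;  (1·δw/w)² = (1×0.0991)² = 0.00981;  (-2·δy/y)² = (-2×0.0970)² = 0.0376;  (½·δa/a)² = (0.5×0.0618)² = 0.000954
δQ/Q = √(0.0495) = 0.222
Q = 0.0207, so δQ = 0.222 × 0.0207 = 0.00460.

0.0207 ± 0.00460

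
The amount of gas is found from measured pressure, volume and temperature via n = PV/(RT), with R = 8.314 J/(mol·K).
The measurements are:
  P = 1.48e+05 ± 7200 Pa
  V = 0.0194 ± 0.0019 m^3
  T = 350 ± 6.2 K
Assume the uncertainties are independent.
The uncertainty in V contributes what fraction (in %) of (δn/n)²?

78.2%

(δn/n)² = (1·δP/P)² + (1·δV/V)² + (-1·δT/T)²
  P term: (1×0.0486)² = 0.00237
  V term: (1×0.0979)² = 0.00959
  T term: (-1×0.0177)² = 0.000314
Total = 0.0123. Share from V = 0.00959/0.0123 = 0.782.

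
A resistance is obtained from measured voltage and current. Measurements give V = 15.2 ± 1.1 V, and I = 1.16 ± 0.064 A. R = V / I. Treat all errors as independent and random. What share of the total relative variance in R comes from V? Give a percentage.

(δR/R)² = (1·δV/V)² + (-1·δI/I)²
  V term: (1×0.0724)² = 0.00524
  I term: (-1×0.0552)² = 0.00304
Total = 0.00828. Share from V = 0.00524/0.00828 = 0.632.

63.2%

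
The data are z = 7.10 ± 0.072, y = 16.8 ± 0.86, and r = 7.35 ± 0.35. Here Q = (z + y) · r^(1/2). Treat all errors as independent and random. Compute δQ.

2.80

Let u = z + y = 23.9. δu = √(δz² + δy²) = √(0.00518 + 0.740) = 0.863, so δu/u = 0.0361.
Q is then a monomial in u, r:
δQ/Q = √((δu/u)² + (½·δr/r)²) = √(0.00130 + 0.000567) = 0.0433
Q = 64.8, so δQ = 0.0433 × 64.8 = 2.80.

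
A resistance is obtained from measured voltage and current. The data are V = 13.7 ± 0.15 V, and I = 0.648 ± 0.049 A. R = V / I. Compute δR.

1.62 Ω

R is a product of powers, so relative uncertainties combine in quadrature:
  (1·δV/V)² = (1×0.0109)² = 0.000120;  (-1·δI/I)² = (-1×0.0756)² = 0.00572
δR/R = √(0.00584) = 0.0764
R = 21.1 Ω, so δR = 0.0764 × 21.1 = 1.62 Ω.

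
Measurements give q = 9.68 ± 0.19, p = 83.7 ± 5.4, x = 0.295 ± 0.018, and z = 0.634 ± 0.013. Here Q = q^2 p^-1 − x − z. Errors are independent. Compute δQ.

Let w = q^2·p^-1 = 1.12. δw/w = √((2·δq/q)² + (-1·δp/p)²) = √(0.00154 + 0.00416) = 0.0755, so δw = 0.0845.
Q = w − x − z: δQ = √(δw² + δx² + δz²) = √(0.00715 + 0.000324 + 0.000169) = 0.0874

0.0874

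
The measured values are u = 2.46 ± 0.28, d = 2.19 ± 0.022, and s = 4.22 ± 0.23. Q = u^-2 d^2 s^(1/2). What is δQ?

0.375

Since Q is a product/quotient, work with relative uncertainties:
  (-2·δu/u)² = (-2×0.114)² = 0.0518;  (2·δd/d)² = (2×0.0100)² = 0.000404;  (½·δs/s)² = (0.5×0.0545)² = 0.000743
δQ/Q = √(0.0530) = 0.230
Q = 1.63, so δQ = 0.230 × 1.63 = 0.375.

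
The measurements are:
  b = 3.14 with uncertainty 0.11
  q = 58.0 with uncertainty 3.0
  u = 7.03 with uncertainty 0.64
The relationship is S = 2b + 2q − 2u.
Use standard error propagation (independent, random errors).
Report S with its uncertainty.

108 ± 6.14

Absolute uncertainties add in quadrature for a linear combination:
  (2·δb)² = 0.0484;  (2·δq)² = 36.0;  (2·δu)² = 1.64
δS = √(37.7) = 6.14
S = 108.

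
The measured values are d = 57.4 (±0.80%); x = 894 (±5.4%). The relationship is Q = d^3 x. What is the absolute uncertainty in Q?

Q is a product of powers, so relative uncertainties combine in quadrature:
  (3·δd/d)² = (3×0.00800)² = 0.000576;  (1·δx/x)² = (1×0.0540)² = 0.00292
δQ/Q = √(0.00349) = 0.0591
Q = 1.69e+08, so δQ = 0.0591 × 1.69e+08 = 9.99e+06.

9.99e+06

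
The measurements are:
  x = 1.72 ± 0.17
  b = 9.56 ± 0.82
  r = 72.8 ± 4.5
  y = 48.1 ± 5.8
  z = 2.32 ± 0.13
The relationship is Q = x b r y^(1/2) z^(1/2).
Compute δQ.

2010

Products/powers → add relative errors in quadrature, weighted by exponent:
  (1·δx/x)² = (1×0.0988)² = 0.00977;  (1·δb/b)² = (1×0.0858)² = 0.00736;  (1·δr/r)² = (1×0.0618)² = 0.00382;  (½·δy/y)² = (0.5×0.121)² = 0.00364;  (½·δz/z)² = (0.5×0.0560)² = 0.000785
δQ/Q = √(0.0254) = 0.159
Q = 12600, so δQ = 0.159 × 12600 = 2010.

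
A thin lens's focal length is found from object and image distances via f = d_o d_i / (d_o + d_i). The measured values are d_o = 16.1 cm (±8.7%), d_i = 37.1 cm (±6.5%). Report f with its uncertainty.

∂f/∂d_o = (d_i/(d_o+d_i))² = 0.486;  ∂f/∂d_i = (d_o/(d_o+d_i))² = 0.0916
δf = √((∂f/∂d_o · δd_o)² + (∂f/∂d_i · δd_i)²) = √(0.464 + 0.0488) = 0.716 cm
f = 11.2 cm.

11.2 ± 0.716 cm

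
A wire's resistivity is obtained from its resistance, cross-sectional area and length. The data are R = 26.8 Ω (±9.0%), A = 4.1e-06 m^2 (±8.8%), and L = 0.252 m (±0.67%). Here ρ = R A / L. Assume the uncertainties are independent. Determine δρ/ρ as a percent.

12.6%

Products/powers → add relative errors in quadrature, weighted by exponent:
  (1·δR/R)² = (1×0.0900)² = 0.00810;  (1·δA/A)² = (1×0.0880)² = 0.00774;  (-1·δL/L)² = (-1×0.00670)² = 4.49e-05
δρ/ρ = √(0.0159) = 0.126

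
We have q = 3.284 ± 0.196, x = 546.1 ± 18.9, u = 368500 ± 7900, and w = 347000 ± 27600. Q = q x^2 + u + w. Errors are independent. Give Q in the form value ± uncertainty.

Let p = q·x^2 = 979400. δp/p = √((1·δq/q)² + (2·δx/x)²) = √(0.00356 + 0.00479) = 0.0914, so δp = 89500.
Q = p + u + w: δQ = √(δp² + δu² + δw²) = √(8.01e+09 + 6.24e+07 + 7.62e+08) = 94000
Q = 1.695e+06.

(1.695 ± 0.0940) × 10^6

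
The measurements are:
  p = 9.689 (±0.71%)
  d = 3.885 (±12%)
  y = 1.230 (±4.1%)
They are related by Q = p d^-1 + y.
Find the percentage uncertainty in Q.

Let w = p·d^-1 = 2.494. δw/w = √((1·δp/p)² + (-1·δd/d)²) = √(5.04e-05 + 0.0144) = 0.120, so δw = 0.300.
Q = w + y: δQ = √(δw² + δy²) = √(0.0899 + 0.00254) = 0.304
Q = 3.724, so δQ/Q = 0.304/3.724 = 0.0816.

8.16%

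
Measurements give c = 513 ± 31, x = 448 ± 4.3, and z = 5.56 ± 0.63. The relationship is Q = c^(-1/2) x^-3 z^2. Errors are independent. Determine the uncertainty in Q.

3.5e-09

Relative error in a monomial: (δQ/Q)² = Σ (nᵢ · δxᵢ/xᵢ)².
  (−½·δc/c)² = (-0.5×0.0604)² = 0.000913;  (-3·δx/x)² = (-3×0.00960)² = 0.000829;  (2·δz/z)² = (2×0.113)² = 0.0514
δQ/Q = √(0.0531) = 0.230
Q = 1.52e-08, so δQ = 0.230 × 1.52e-08 = 3.5e-09.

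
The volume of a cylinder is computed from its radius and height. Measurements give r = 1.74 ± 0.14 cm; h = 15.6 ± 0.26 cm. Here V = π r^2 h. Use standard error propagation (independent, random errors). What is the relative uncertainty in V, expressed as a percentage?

Products/powers → add relative errors in quadrature, weighted by exponent:
  (2·δr/r)² = (2×0.0805)² = 0.0259;  (1·δh/h)² = (1×0.0167)² = 0.000278
δV/V = √(0.0262) = 0.162

16.2%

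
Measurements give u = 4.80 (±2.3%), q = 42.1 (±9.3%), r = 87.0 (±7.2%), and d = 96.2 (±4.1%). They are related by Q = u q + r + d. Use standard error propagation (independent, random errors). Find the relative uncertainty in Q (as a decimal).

Let p = u·q = 202. δp/p = √((1·δu/u)² + (1·δq/q)²) = √(0.000529 + 0.00865) = 0.0958, so δp = 19.4.
Q = p + r + d: δQ = √(δp² + δr² + δd²) = √(375 + 39.2 + 15.6) = 20.7
Q = 385, so δQ/Q = 20.7/385 = 0.0538.

0.0538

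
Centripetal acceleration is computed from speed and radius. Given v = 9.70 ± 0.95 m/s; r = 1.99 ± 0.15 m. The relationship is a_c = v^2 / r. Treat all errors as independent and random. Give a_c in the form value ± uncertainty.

47.3 ± 9.92 m/s^2

Since a_c is a product/quotient, work with relative uncertainties:
  (2·δv/v)² = (2×0.0979)² = 0.0384;  (-1·δr/r)² = (-1×0.0754)² = 0.00568
δa_c/a_c = √(0.0440) = 0.210
a_c = 47.3 m/s^2, so δa_c = 0.210 × 47.3 = 9.92 m/s^2.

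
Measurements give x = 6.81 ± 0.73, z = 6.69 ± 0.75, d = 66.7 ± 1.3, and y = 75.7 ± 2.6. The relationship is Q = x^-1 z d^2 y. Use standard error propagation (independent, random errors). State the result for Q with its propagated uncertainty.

Each factor contributes (exponent × relative error)² to (δQ/Q)²:
  (-1·δx/x)² = (-1×0.107)² = 0.0115;  (1·δz/z)² = (1×0.112)² = 0.0126;  (2·δd/d)² = (2×0.0195)² = 0.00152;  (1·δy/y)² = (1×0.0343)² = 0.00118
δQ/Q = √(0.0268) = 0.164
Q = 3.31e+05, so δQ = 0.164 × 3.31e+05 = 54100.

(3.31 ± 0.541) × 10^5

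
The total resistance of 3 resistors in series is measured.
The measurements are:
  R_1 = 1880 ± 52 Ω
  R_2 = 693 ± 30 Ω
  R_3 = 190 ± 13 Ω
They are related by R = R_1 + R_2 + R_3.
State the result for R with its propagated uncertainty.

Each term contributes (cᵢ δxᵢ)² to (δR)²:
  (δR_1)² = 2700;  (δR_2)² = 900;  (δR_3)² = 169
δR = √(3770) = 61.4 Ω
R = 2760 Ω.

2760 ± 61.4 Ω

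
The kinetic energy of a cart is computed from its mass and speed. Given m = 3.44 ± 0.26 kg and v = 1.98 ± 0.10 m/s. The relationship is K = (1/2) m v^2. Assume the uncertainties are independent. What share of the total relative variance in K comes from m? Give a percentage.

(δK/K)² = (1·δm/m)² + (2·δv/v)²
  m term: (1×0.0756)² = 0.00571
  v term: (2×0.0505)² = 0.0102
Total = 0.0159. Share from m = 0.00571/0.0159 = 0.359.

35.9%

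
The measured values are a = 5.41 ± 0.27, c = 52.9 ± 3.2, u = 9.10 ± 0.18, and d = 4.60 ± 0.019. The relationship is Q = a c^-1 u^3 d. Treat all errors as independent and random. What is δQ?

Since Q is a product/quotient, work with relative uncertainties:
  (1·δa/a)² = (1×0.0499)² = 0.00249;  (-1·δc/c)² = (-1×0.0605)² = 0.00366;  (3·δu/u)² = (3×0.0198)² = 0.00352;  (1·δd/d)² = (1×0.00413)² = 1.71e-05
δQ/Q = √(0.00969) = 0.0984
Q = 355, so δQ = 0.0984 × 355 = 34.9.

34.9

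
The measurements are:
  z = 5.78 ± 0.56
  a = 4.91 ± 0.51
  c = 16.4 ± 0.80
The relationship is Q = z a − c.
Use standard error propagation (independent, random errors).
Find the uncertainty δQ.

4.11

Let p = z·a = 28.4. δp/p = √((1·δz/z)² + (1·δa/a)²) = √(0.00939 + 0.0108) = 0.142, so δp = 4.03.
Q = p − c: δQ = √(δp² + δc²) = √(16.2 + 0.640) = 4.11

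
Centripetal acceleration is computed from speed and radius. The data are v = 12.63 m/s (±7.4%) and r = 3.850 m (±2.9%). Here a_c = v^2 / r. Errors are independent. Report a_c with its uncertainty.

41.43 ± 6.25 m/s^2

Relative error in a monomial: (δa_c/a_c)² = Σ (nᵢ · δxᵢ/xᵢ)².
  (2·δv/v)² = (2×0.0740)² = 0.0219;  (-1·δr/r)² = (-1×0.0290)² = 0.000841
δa_c/a_c = √(0.0227) = 0.151
a_c = 41.43 m/s^2, so δa_c = 0.151 × 41.43 = 6.25 m/s^2.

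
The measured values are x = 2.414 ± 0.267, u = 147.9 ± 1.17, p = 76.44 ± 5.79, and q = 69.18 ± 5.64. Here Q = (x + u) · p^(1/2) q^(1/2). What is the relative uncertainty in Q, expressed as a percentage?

Let w = x + u = 150.3. δw = √(δx² + δu²) = √(0.0713 + 1.37) = 1.20, so δw/w = 0.00798.
Q is then a monomial in w, p, q:
δQ/Q = √((δw/w)² + (½·δp/p)² + (½·δq/q)²) = √(6.37e-05 + 0.00143 + 0.00166) = 0.0562

5.62%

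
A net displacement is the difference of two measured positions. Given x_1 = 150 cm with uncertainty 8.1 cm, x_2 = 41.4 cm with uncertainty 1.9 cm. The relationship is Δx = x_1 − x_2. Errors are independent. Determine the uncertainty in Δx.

8.32 cm

Absolute uncertainties add in quadrature for a linear combination:
  (δx_1)² = 65.6;  (δx_2)² = 3.61
δΔx = √(69.2) = 8.32 cm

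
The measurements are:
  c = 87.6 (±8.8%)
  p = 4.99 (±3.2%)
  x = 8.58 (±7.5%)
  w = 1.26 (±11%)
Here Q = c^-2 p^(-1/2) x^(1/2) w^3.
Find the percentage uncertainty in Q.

37.6%

Each factor contributes (exponent × relative error)² to (δQ/Q)²:
  (-2·δc/c)² = (-2×0.0880)² = 0.0310;  (−½·δp/p)² = (-0.5×0.0320)² = 0.000256;  (½·δx/x)² = (0.5×0.0750)² = 0.00141;  (3·δw/w)² = (3×0.110)² = 0.109
δQ/Q = √(0.142) = 0.376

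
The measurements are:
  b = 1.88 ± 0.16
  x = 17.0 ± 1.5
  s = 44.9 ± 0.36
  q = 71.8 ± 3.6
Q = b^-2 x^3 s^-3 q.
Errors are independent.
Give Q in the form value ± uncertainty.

1.10 ± 0.352

Q is a product of powers, so relative uncertainties combine in quadrature:
  (-2·δb/b)² = (-2×0.0851)² = 0.0290;  (3·δx/x)² = (3×0.0882)² = 0.0701;  (-3·δs/s)² = (-3×0.00802)² = 0.000579;  (1·δq/q)² = (1×0.0501)² = 0.00251
δQ/Q = √(0.102) = 0.320
Q = 1.10, so δQ = 0.320 × 1.10 = 0.352.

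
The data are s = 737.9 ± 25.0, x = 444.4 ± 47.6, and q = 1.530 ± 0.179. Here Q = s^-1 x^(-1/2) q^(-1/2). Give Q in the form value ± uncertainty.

Since Q is a product/quotient, work with relative uncertainties:
  (-1·δs/s)² = (-1×0.0339)² = 0.00115;  (−½·δx/x)² = (-0.5×0.107)² = 0.00287;  (−½·δq/q)² = (-0.5×0.117)² = 0.00342
δQ/Q = √(0.00744) = 0.0862
Q = 5.197e-05, so δQ = 0.0862 × 5.197e-05 = 4.48e-06.

(5.197 ± 0.448) × 10^-5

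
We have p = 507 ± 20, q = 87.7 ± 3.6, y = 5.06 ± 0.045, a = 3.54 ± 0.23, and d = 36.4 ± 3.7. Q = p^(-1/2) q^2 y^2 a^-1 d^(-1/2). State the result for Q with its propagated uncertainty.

409 ± 48.9

Relative error in a monomial: (δQ/Q)² = Σ (nᵢ · δxᵢ/xᵢ)².
  (−½·δp/p)² = (-0.5×0.0394)² = 0.000389;  (2·δq/q)² = (2×0.0410)² = 0.00674;  (2·δy/y)² = (2×0.00889)² = 0.000316;  (-1·δa/a)² = (-1×0.0650)² = 0.00422;  (−½·δd/d)² = (-0.5×0.102)² = 0.00258
δQ/Q = √(0.0142) = 0.119
Q = 409, so δQ = 0.119 × 409 = 48.9.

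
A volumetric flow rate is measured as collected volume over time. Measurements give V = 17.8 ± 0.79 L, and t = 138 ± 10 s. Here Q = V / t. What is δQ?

0.0110 L/s

Since Q is a product/quotient, work with relative uncertainties:
  (1·δV/V)² = (1×0.0444)² = 0.00197;  (-1·δt/t)² = (-1×0.0725)² = 0.00525
δQ/Q = √(0.00722) = 0.0850
Q = 0.129 L/s, so δQ = 0.0850 × 0.129 = 0.0110 L/s.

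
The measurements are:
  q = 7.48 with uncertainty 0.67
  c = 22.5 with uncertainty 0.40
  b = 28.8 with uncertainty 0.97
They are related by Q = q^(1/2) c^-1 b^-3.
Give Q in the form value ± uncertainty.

(5.09 ± 0.570) × 10^-6

Relative error in a monomial: (δQ/Q)² = Σ (nᵢ · δxᵢ/xᵢ)².
  (½·δq/q)² = (0.5×0.0896)² = 0.00201;  (-1·δc/c)² = (-1×0.0178)² = 0.000316;  (-3·δb/b)² = (-3×0.0337)² = 0.0102
δQ/Q = √(0.0125) = 0.112
Q = 5.09e-06, so δQ = 0.112 × 5.09e-06 = 5.7e-07.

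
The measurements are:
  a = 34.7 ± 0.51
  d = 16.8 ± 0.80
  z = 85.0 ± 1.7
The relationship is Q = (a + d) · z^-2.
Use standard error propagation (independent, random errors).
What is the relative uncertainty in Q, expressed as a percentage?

Let u = a + d = 51.5. δu = √(δa² + δd²) = √(0.260 + 0.640) = 0.949, so δu/u = 0.0184.
Q is then a monomial in u, z:
δQ/Q = √((δu/u)² + (-2·δz/z)²) = √(0.000339 + 0.00160) = 0.0440

4.40%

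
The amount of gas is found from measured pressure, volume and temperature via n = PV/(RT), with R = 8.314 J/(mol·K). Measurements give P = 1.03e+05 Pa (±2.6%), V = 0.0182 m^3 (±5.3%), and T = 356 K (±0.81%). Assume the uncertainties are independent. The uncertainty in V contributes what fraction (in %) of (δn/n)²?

79.1%

(δn/n)² = (1·δP/P)² + (1·δV/V)² + (-1·δT/T)²
  P term: (1×0.0260)² = 0.000676
  V term: (1×0.0530)² = 0.00281
  T term: (-1×0.00810)² = 6.56e-05
Total = 0.00355. Share from V = 0.00281/0.00355 = 0.791.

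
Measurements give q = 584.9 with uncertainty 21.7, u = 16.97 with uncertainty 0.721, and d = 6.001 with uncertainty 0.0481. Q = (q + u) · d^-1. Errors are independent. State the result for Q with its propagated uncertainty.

100.3 ± 3.71

Let w = q + u = 601.9. δw = √(δq² + δu²) = √(471 + 0.520) = 21.7, so δw/w = 0.0361.
Q is then a monomial in w, d:
δQ/Q = √((δw/w)² + (-1·δd/d)²) = √(0.00130 + 6.42e-05) = 0.0370
Q = 100.3, so δQ = 0.0370 × 100.3 = 3.71.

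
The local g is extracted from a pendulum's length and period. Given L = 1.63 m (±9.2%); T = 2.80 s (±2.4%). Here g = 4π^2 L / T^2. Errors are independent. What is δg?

0.852 m/s^2

Each factor contributes (exponent × relative error)² to (δg/g)²:
  (1·δL/L)² = (1×0.0920)² = 0.00846;  (-2·δT/T)² = (-2×0.0240)² = 0.00230
δg/g = √(0.0108) = 0.104
g = 8.21 m/s^2, so δg = 0.104 × 8.21 = 0.852 m/s^2.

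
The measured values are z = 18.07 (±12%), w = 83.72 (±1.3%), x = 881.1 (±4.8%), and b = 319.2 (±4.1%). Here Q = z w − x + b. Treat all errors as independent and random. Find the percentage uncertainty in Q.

19.8%

Let p = z·w = 1513. δp/p = √((1·δz/z)² + (1·δw/w)²) = √(0.0144 + 0.000169) = 0.121, so δp = 183.
Q = p − x + b: δQ = √(δp² + δx² + δb²) = √(33300 + 1790 + 171) = 188
Q = 950.9, so δQ/Q = 188/950.9 = 0.198.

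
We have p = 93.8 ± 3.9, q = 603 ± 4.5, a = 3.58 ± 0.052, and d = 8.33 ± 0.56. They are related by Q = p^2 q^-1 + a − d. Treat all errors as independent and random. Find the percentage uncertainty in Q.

13.6%

Let w = p^2·q^-1 = 14.6. δw/w = √((2·δp/p)² + (-1·δq/q)²) = √(0.00691 + 5.57e-05) = 0.0835, so δw = 1.22.
Q = w + a − d: δQ = √(δw² + δa² + δd²) = √(1.48 + 0.00270 + 0.314) = 1.34
Q = 9.84, so δQ/Q = 1.34/9.84 = 0.136.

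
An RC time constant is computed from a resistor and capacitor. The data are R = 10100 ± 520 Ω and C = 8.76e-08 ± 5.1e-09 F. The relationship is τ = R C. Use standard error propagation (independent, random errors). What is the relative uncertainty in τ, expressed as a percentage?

Each factor contributes (exponent × relative error)² to (δτ/τ)²:
  (1·δR/R)² = (1×0.0515)² = 0.00265;  (1·δC/C)² = (1×0.0582)² = 0.00339
δτ/τ = √(0.00604) = 0.0777

7.77%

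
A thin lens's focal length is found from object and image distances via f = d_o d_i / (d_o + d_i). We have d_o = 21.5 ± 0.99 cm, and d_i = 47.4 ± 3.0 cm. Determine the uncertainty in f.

0.552 cm

∂f/∂d_o = (d_i/(d_o+d_i))² = 0.473;  ∂f/∂d_i = (d_o/(d_o+d_i))² = 0.0974
δf = √((∂f/∂d_o · δd_o)² + (∂f/∂d_i · δd_i)²) = √(0.220 + 0.0853) = 0.552 cm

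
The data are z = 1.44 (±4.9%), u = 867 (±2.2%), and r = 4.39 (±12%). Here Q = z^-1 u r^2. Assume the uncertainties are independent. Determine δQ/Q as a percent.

24.6%

Each factor contributes (exponent × relative error)² to (δQ/Q)²:
  (-1·δz/z)² = (-1×0.0490)² = 0.00240;  (1·δu/u)² = (1×0.0220)² = 0.000484;  (2·δr/r)² = (2×0.120)² = 0.0576
δQ/Q = √(0.0605) = 0.246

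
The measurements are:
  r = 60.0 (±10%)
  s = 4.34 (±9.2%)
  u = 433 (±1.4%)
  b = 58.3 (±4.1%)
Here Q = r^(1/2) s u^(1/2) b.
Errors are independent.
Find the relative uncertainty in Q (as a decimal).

0.113

Since Q is a product/quotient, work with relative uncertainties:
  (½·δr/r)² = (0.5×0.100)² = 0.00250;  (1·δs/s)² = (1×0.0920)² = 0.00846;  (½·δu/u)² = (0.5×0.0140)² = 4.9e-05;  (1·δb/b)² = (1×0.0410)² = 0.00168
δQ/Q = √(0.0127) = 0.113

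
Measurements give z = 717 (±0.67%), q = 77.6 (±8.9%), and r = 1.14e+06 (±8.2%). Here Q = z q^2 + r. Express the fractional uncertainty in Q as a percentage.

Let p = z·q^2 = 4.32e+06. δp/p = √((1·δz/z)² + (2·δq/q)²) = √(4.49e-05 + 0.0317) = 0.178, so δp = 7.69e+05.
Q = p + r: δQ = √(δp² + δr²) = √(5.91e+11 + 8.74e+09) = 7.75e+05
Q = 5.46e+06, so δQ/Q = 7.75e+05/5.46e+06 = 0.142.

14.2%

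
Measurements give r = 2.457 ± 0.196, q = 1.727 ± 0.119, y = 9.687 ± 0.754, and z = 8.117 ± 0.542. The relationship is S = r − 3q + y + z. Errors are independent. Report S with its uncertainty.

15.08 ± 1.01

Each term contributes (cᵢ δxᵢ)² to (δS)²:
  (δr)² = 0.0384;  (3·δq)² = 0.127;  (δy)² = 0.569;  (δz)² = 0.294
δS = √(1.03) = 1.01
S = 15.08.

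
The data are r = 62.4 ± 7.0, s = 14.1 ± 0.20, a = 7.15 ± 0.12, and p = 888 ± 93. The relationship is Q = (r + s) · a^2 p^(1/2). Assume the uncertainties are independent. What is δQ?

Let u = r + s = 76.5. δu = √(δr² + δs²) = √(49.0 + 0.0400) = 7.00, so δu/u = 0.0915.
Q is then a monomial in u, a, p:
δQ/Q = √((δu/u)² + (2·δa/a)² + (½·δp/p)²) = √(0.00838 + 0.00113 + 0.00274) = 0.111
Q = 1.17e+05, so δQ = 0.111 × 1.17e+05 = 12900.

12900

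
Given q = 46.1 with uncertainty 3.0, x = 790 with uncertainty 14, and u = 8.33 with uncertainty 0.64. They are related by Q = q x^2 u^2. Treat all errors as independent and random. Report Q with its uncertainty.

Relative error in a monomial: (δQ/Q)² = Σ (nᵢ · δxᵢ/xᵢ)².
  (1·δq/q)² = (1×0.0651)² = 0.00423;  (2·δx/x)² = (2×0.0177)² = 0.00126;  (2·δu/u)² = (2×0.0768)² = 0.0236
δQ/Q = √(0.0291) = 0.171
Q = 2e+09, so δQ = 0.171 × 2e+09 = 3.41e+08.

(2.00 ± 0.341) × 10^9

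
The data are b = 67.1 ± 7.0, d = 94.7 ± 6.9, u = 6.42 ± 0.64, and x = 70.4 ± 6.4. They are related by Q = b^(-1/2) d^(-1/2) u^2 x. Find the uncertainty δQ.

Relative error in a monomial: (δQ/Q)² = Σ (nᵢ · δxᵢ/xᵢ)².
  (−½·δb/b)² = (-0.5×0.104)² = 0.00272;  (−½·δd/d)² = (-0.5×0.0729)² = 0.00133;  (2·δu/u)² = (2×0.0997)² = 0.0398;  (1·δx/x)² = (1×0.0909)² = 0.00826
δQ/Q = √(0.0521) = 0.228
Q = 36.4, so δQ = 0.228 × 36.4 = 8.31.

8.31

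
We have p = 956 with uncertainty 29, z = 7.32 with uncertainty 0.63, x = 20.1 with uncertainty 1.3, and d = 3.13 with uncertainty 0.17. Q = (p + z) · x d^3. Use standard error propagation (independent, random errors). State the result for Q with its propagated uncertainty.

Let u = p + z = 963. δu = √(δp² + δz²) = √(841 + 0.397) = 29.0, so δu/u = 0.0301.
Q is then a monomial in u, x, d:
δQ/Q = √((δu/u)² + (1·δx/x)² + (3·δd/d)²) = √(0.000907 + 0.00418 + 0.0265) = 0.178
Q = 5.94e+05, so δQ = 0.178 × 5.94e+05 = 1.06e+05.

(5.94 ± 1.06) × 10^5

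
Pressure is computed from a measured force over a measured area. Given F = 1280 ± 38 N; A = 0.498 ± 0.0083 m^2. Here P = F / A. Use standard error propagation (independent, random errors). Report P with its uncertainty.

2570 ± 87.5 Pa

For a monomial P ∝ F, A^-1, fractional errors add in quadrature:
  (1·δF/F)² = (1×0.0297)² = 0.000881;  (-1·δA/A)² = (-1×0.0167)² = 0.000278
δP/P = √(0.00116) = 0.0340
P = 2570 Pa, so δP = 0.0340 × 2570 = 87.5 Pa.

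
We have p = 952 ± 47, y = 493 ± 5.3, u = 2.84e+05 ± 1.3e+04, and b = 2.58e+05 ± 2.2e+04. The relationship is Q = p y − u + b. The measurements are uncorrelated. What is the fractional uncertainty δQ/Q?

Let w = p·y = 4.69e+05. δw/w = √((1·δp/p)² + (1·δy/y)²) = √(0.00244 + 0.000116) = 0.0505, so δw = 23700.
Q = w − u + b: δQ = √(δw² + δu² + δb²) = √(5.62e+08 + 1.69e+08 + 4.84e+08) = 34900
Q = 4.43e+05, so δQ/Q = 34900/4.43e+05 = 0.0786.

0.0786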